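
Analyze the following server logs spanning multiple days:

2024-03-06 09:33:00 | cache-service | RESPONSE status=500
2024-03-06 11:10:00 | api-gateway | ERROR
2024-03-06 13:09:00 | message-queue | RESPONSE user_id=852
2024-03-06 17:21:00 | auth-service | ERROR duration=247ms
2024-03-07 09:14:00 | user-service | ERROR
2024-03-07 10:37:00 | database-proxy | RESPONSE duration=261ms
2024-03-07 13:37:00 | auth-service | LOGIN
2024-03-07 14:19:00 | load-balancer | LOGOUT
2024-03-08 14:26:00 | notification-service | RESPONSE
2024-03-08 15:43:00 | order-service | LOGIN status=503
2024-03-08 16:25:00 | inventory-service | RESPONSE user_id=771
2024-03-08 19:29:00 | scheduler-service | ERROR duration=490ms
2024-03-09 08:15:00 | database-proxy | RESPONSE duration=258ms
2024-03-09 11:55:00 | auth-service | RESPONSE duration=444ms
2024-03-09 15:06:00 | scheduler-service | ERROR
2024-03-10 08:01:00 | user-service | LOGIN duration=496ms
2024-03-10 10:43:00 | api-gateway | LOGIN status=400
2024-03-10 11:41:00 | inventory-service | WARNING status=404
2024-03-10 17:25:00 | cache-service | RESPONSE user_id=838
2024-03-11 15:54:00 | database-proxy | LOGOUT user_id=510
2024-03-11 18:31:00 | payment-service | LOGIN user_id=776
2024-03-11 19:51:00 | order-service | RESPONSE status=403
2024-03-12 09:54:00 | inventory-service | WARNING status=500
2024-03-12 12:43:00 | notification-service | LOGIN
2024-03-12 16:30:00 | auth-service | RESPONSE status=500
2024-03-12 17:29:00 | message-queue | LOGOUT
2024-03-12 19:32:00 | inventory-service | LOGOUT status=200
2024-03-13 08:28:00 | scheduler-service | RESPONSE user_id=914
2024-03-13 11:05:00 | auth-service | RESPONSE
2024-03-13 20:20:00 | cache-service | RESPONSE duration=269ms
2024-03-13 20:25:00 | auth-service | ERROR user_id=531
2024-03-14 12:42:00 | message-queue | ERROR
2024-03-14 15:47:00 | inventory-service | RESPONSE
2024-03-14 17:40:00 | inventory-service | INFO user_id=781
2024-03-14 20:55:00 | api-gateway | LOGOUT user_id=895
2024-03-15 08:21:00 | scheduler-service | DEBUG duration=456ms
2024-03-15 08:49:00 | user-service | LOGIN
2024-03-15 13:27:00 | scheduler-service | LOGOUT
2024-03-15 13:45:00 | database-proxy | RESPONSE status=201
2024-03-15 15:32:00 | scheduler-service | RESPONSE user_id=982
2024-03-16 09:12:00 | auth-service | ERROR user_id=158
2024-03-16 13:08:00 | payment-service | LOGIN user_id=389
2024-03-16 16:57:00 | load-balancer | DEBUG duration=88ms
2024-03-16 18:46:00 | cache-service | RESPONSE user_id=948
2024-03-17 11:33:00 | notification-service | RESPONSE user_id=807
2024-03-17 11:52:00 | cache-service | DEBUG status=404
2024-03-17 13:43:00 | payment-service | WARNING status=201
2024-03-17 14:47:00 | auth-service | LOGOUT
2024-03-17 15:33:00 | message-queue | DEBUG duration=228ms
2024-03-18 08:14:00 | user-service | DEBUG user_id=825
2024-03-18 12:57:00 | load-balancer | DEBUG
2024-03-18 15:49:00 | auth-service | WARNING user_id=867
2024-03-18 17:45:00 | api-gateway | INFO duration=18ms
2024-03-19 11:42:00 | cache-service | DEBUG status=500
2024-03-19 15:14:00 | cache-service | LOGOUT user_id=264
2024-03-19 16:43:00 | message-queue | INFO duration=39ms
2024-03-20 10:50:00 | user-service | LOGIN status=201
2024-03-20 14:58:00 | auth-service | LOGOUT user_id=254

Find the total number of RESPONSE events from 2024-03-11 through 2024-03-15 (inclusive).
8

To filter by date range:

1. Date range: 2024-03-11 through 2024-03-15, both dates inclusive
2. Filter for RESPONSE events whose date falls in this range
3. Count matching events: 8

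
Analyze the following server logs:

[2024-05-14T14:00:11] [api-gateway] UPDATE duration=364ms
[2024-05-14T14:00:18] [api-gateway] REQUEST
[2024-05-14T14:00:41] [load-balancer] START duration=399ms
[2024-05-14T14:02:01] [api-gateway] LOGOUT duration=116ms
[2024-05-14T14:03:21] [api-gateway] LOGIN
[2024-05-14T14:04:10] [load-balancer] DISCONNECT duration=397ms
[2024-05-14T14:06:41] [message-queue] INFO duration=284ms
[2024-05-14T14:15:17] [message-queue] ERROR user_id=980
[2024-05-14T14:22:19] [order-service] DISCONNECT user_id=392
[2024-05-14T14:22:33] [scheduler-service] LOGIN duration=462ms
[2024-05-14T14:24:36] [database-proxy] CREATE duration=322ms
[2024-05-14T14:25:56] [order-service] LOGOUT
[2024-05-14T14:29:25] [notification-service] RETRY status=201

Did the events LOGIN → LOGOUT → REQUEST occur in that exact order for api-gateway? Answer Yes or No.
No

To verify sequence order:

1. Find all events in sequence LOGIN → LOGOUT → REQUEST for api-gateway
2. Extract their timestamps
3. Check if timestamps are in ascending order
4. Result: No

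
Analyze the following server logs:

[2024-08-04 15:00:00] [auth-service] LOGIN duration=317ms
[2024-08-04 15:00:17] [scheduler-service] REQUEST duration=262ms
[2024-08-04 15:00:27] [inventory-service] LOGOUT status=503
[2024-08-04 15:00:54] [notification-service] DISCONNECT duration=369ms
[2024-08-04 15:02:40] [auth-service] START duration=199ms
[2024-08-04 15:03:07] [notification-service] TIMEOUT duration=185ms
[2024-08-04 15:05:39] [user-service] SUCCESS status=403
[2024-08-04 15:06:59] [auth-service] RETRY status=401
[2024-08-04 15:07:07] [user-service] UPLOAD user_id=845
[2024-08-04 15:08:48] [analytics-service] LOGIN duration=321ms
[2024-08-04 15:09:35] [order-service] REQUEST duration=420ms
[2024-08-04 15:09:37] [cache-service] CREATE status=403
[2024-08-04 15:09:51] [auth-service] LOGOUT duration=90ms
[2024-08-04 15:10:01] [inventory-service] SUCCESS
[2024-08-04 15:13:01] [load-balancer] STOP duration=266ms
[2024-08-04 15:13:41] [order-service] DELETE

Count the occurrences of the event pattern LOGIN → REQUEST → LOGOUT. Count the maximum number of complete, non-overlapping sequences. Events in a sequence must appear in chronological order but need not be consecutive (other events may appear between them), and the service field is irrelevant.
2

To count sequences:

1. Look for pattern: LOGIN → REQUEST → LOGOUT
2. Greedily scan the log in chronological order, matching each sequence element in turn (ignoring service)
3. Each time the full pattern completes, increment the count and restart matching from the next event
4. Complete non-overlapping sequences found: 2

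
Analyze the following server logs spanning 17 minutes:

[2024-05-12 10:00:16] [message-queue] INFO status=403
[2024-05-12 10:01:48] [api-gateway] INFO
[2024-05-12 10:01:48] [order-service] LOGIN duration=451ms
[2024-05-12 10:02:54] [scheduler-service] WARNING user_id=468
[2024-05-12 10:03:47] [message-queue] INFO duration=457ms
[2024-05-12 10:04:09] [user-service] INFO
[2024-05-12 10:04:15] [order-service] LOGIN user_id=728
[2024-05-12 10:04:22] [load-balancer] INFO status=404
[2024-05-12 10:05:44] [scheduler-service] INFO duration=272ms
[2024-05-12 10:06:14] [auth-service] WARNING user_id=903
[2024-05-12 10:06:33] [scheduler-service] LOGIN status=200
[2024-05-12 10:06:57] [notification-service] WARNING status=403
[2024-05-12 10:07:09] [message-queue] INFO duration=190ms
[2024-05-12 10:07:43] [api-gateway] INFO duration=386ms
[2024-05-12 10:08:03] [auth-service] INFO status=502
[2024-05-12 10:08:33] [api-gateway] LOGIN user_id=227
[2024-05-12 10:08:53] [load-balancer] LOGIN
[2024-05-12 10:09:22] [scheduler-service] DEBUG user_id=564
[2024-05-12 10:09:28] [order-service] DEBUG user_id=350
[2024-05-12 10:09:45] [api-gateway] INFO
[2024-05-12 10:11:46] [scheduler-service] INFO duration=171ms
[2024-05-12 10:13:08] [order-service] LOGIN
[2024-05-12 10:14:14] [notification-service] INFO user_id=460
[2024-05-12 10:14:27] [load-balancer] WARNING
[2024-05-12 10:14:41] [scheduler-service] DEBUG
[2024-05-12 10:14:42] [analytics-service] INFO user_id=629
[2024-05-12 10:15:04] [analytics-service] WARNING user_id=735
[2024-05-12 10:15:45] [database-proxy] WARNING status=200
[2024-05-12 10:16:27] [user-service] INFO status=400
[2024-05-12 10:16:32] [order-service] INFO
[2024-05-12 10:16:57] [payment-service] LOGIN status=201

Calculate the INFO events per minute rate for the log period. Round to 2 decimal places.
0.88

To calculate the rate:

1. Count total INFO events: 15
2. Total time period: 17 minutes
3. Rate = 15 / 17 = 0.88 events per minute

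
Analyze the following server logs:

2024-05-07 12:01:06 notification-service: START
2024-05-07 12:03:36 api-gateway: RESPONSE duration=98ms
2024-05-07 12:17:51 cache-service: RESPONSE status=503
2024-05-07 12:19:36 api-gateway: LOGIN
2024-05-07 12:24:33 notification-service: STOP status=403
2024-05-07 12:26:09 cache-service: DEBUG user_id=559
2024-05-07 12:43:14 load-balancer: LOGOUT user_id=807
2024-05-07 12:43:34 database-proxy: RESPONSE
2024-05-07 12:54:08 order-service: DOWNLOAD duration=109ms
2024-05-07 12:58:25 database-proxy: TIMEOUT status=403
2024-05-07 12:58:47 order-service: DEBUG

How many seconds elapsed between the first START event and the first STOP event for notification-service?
1407

To find the time between events:

1. Locate the first START event for notification-service: 2024-05-07 12:01:06
2. Locate the first STOP event for notification-service: 2024-05-07 12:24:33
3. Calculate the difference: 2024-05-07 12:24:33 - 2024-05-07 12:01:06 = 1407 seconds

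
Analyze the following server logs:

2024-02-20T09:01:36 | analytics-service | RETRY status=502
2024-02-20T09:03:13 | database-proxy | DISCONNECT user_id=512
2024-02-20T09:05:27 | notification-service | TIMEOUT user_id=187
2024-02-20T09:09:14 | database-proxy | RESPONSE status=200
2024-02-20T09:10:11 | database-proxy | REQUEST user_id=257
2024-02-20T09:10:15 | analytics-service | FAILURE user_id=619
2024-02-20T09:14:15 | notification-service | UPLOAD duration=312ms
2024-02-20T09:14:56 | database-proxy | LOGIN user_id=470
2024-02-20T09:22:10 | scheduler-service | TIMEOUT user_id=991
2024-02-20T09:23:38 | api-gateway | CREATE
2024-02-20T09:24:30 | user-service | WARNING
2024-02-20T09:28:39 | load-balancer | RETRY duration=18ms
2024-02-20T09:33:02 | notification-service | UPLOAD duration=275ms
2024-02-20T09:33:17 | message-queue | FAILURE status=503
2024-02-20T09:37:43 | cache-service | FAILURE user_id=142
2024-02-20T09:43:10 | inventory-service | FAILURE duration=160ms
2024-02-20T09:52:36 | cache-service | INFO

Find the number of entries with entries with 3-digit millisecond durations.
3

To find matching entries:

1. Pattern to match: entries with 3-digit millisecond durations
2. Scan each log entry for the pattern
3. Count matches: 3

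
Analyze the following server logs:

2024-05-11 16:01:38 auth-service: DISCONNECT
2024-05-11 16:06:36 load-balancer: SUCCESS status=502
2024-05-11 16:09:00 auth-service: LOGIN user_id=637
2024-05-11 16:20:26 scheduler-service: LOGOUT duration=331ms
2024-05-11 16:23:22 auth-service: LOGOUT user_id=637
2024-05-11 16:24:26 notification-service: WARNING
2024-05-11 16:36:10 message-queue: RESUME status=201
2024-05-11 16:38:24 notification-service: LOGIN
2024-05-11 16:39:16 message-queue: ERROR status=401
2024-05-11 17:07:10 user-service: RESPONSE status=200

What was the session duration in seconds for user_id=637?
862

To calculate session duration:

1. Find LOGIN event for user_id=637: 2024-05-11 16:09:00
2. Find LOGOUT event for user_id=637: 2024-05-11 16:23:22
3. Session duration: 2024-05-11 16:23:22 - 2024-05-11 16:09:00 = 862 seconds (14 minutes)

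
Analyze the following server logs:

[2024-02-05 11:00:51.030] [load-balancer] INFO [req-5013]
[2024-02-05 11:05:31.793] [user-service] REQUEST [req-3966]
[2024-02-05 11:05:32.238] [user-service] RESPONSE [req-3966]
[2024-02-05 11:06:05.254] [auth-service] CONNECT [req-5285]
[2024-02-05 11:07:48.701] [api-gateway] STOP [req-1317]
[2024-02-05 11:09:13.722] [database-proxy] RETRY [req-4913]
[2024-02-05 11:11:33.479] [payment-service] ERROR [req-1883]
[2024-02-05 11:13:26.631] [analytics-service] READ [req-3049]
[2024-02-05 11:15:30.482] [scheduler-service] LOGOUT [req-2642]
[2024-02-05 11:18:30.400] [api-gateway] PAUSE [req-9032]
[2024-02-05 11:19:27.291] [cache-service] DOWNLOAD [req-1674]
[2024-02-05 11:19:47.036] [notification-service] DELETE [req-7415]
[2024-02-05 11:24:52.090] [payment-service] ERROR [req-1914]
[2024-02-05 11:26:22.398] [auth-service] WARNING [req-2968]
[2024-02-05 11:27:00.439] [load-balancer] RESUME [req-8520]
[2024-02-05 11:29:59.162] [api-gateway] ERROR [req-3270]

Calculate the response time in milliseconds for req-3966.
445

To calculate latency:

1. Find REQUEST with id req-3966: 2024-02-05 11:05:31.793
2. Find RESPONSE with id req-3966: 2024-02-05 11:05:32.238
3. Latency: 2024-02-05 11:05:32.238 - 2024-02-05 11:05:31.793 = 445ms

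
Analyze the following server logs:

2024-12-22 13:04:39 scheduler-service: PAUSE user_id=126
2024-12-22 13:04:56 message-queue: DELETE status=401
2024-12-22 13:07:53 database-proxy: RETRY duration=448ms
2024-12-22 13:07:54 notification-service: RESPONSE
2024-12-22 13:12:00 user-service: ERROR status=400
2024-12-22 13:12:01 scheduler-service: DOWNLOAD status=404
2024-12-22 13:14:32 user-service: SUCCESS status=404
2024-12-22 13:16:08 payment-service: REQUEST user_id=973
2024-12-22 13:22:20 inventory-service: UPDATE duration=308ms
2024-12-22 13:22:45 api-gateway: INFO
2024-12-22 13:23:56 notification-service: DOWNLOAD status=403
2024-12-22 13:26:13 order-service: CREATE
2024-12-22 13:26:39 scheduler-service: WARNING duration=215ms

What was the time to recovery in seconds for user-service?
152

To calculate recovery time:

1. Find ERROR event for user-service: 2024-12-22 13:12:00
2. Find next SUCCESS event for user-service: 2024-12-22 13:14:32
3. Recovery time: 2024-12-22 13:14:32 - 2024-12-22 13:12:00 = 152 seconds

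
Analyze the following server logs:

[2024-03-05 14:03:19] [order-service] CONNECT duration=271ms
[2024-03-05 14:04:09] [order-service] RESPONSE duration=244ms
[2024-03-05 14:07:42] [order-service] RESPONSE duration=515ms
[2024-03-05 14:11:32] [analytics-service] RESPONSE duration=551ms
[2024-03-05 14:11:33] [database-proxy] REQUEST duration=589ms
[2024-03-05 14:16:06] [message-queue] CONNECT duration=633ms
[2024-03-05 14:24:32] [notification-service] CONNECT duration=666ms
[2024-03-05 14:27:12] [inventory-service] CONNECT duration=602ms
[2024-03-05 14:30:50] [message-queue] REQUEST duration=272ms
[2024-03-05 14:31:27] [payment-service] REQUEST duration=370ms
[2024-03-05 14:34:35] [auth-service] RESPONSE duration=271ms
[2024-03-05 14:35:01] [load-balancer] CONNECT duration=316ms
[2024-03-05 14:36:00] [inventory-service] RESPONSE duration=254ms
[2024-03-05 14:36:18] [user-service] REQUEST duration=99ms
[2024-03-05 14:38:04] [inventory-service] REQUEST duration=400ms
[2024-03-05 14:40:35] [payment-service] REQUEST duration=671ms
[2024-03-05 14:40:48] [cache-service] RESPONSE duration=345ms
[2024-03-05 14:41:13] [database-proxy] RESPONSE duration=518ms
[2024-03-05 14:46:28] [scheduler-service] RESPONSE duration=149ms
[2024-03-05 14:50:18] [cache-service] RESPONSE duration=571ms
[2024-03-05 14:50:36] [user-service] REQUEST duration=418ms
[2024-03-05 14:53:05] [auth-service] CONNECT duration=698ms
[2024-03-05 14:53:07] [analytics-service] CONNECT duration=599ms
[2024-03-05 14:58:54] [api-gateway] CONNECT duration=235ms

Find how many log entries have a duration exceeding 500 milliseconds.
11

To count timeouts:

1. Threshold: 500ms
2. Extract duration from each log entry
3. Count entries where duration > 500
4. Timeout count: 11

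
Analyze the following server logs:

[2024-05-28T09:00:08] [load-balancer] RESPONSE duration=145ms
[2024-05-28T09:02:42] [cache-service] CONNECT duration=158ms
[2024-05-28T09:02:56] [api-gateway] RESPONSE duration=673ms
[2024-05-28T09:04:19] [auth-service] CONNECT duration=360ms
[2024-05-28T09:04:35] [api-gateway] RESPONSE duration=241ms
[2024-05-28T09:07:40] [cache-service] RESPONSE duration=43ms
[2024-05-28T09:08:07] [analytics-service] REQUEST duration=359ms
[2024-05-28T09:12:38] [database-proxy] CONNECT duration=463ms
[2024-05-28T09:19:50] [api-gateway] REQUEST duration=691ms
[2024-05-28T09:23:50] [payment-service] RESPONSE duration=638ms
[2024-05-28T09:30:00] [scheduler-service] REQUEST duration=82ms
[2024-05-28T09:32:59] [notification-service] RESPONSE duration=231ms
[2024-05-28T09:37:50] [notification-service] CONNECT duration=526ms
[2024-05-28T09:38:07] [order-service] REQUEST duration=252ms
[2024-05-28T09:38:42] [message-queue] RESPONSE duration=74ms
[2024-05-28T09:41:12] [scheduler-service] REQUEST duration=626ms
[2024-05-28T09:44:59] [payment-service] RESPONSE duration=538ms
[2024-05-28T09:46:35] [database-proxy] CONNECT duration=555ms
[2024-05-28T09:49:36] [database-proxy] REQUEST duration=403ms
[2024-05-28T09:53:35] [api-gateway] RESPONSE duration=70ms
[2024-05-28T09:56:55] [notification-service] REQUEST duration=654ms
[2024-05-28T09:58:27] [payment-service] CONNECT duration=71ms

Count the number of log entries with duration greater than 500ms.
8

To count timeouts:

1. Threshold: 500ms
2. Extract duration from each log entry
3. Count entries where duration > 500
4. Timeout count: 8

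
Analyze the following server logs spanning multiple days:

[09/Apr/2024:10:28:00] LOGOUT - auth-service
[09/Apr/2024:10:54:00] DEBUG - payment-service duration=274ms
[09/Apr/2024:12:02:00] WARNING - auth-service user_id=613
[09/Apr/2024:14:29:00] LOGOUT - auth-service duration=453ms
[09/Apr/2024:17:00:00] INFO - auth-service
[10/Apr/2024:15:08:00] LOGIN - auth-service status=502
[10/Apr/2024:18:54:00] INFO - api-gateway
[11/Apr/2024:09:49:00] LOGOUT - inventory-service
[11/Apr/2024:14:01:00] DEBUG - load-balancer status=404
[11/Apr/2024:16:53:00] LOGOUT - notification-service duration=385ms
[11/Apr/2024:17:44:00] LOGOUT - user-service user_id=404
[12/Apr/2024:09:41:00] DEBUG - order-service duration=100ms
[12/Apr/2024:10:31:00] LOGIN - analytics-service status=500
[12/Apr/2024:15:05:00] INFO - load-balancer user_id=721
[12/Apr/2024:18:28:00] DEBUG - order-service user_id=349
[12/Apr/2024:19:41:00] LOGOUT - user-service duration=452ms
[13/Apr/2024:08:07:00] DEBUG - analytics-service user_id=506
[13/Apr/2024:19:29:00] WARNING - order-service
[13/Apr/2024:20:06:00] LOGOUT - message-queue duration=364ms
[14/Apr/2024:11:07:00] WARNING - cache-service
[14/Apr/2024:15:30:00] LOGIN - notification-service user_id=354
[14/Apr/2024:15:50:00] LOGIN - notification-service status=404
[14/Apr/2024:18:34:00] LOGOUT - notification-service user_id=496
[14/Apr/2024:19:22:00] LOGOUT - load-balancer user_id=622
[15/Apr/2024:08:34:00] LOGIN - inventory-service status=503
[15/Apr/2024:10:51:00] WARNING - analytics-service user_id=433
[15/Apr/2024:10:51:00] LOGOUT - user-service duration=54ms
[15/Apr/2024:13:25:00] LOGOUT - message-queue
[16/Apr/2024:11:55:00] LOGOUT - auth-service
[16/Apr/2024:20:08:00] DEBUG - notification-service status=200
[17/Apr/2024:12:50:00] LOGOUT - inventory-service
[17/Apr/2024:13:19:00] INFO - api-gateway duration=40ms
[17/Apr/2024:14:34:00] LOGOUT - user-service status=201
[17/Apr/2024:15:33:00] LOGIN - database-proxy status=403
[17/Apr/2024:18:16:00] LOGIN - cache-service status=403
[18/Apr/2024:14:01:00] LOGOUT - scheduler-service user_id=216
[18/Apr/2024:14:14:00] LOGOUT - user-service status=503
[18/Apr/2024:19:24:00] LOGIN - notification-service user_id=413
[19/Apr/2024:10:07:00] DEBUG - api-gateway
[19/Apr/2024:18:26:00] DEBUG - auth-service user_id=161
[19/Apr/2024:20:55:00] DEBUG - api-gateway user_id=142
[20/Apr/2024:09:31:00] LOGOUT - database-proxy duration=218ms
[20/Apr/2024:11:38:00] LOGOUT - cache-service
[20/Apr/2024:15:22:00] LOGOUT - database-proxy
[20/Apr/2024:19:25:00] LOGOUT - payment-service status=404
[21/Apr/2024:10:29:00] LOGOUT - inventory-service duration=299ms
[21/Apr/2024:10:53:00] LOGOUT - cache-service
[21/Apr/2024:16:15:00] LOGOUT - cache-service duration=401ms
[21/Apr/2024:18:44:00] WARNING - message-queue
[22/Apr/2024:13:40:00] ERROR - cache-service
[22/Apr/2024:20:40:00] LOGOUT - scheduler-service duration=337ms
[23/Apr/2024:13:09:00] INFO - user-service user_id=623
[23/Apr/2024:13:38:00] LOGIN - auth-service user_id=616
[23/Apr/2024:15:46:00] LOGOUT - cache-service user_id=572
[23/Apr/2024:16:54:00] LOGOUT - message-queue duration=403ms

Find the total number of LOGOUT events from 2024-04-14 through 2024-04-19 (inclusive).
9

To filter by date range:

1. Date range: 2024-04-14 through 2024-04-19, both dates inclusive
2. Filter for LOGOUT events whose date falls in this range
3. Count matching events: 9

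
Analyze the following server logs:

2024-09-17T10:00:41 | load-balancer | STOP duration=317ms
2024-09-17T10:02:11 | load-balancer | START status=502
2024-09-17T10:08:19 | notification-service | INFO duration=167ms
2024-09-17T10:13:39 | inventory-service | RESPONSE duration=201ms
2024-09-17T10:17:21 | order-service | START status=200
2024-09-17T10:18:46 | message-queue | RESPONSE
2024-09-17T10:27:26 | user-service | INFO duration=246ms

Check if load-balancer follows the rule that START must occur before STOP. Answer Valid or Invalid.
Invalid

To validate ordering:

1. Required order: START → STOP
2. Rule: START must occur before STOP
3. Check actual order of events for load-balancer
4. Result: Invalid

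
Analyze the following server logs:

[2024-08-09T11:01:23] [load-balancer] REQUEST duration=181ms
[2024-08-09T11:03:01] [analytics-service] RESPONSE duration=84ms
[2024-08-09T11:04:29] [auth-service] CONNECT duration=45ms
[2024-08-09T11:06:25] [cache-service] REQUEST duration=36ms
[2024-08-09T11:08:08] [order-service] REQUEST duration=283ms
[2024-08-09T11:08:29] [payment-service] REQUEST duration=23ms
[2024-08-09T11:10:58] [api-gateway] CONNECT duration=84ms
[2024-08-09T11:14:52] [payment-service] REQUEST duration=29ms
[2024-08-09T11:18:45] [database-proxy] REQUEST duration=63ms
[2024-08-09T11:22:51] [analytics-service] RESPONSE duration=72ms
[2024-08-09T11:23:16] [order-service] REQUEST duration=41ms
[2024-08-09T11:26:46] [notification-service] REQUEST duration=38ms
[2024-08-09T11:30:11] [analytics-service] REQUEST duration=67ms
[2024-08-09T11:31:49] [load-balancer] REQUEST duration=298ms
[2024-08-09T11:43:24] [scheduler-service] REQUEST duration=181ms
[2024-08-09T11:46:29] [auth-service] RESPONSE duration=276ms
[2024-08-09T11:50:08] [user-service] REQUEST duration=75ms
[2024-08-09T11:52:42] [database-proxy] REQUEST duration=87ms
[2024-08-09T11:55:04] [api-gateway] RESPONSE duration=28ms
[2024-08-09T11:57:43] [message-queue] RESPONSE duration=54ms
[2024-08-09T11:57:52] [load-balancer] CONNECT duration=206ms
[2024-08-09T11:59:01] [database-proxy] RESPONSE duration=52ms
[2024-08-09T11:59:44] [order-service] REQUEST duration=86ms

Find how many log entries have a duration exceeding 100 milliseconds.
6

To count timeouts:

1. Threshold: 100ms
2. Extract duration from each log entry
3. Count entries where duration > 100
4. Timeout count: 6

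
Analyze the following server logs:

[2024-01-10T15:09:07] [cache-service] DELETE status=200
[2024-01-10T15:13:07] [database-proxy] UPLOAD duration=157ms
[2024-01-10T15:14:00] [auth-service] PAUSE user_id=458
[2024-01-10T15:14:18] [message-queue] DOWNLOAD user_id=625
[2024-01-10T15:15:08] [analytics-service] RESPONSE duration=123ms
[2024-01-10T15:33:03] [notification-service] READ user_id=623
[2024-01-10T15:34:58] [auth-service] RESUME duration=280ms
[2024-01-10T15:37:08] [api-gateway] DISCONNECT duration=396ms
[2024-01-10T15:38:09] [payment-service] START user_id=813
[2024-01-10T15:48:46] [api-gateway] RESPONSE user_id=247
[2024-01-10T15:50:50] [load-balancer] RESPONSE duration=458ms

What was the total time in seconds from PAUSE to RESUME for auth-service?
1258

To calculate state duration:

1. Find PAUSE event for auth-service: 2024-01-10T15:14:00
2. Find RESUME event for auth-service: 2024-01-10T15:34:58
3. Calculate duration: 2024-01-10T15:34:58 - 2024-01-10T15:14:00 = 1258 seconds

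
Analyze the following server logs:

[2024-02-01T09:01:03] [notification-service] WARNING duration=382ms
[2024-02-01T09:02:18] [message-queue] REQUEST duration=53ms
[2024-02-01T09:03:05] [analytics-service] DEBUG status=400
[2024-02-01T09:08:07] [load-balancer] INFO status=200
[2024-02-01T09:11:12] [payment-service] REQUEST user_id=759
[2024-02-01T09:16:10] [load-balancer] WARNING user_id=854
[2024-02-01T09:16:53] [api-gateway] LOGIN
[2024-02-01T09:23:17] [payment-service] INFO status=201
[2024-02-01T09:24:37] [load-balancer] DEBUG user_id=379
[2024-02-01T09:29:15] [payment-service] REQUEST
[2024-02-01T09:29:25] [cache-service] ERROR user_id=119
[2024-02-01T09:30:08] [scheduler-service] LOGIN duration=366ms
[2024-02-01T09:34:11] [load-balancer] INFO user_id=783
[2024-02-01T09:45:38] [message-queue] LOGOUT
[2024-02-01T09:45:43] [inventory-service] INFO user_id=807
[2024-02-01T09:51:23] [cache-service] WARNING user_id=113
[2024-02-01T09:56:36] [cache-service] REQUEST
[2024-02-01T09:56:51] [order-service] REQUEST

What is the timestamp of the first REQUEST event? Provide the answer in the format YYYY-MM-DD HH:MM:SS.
2024-02-01 09:02:18

To find the first event:

1. Filter for all REQUEST events
2. Sort by timestamp
3. Select the first one
4. Timestamp: 2024-02-01 09:02:18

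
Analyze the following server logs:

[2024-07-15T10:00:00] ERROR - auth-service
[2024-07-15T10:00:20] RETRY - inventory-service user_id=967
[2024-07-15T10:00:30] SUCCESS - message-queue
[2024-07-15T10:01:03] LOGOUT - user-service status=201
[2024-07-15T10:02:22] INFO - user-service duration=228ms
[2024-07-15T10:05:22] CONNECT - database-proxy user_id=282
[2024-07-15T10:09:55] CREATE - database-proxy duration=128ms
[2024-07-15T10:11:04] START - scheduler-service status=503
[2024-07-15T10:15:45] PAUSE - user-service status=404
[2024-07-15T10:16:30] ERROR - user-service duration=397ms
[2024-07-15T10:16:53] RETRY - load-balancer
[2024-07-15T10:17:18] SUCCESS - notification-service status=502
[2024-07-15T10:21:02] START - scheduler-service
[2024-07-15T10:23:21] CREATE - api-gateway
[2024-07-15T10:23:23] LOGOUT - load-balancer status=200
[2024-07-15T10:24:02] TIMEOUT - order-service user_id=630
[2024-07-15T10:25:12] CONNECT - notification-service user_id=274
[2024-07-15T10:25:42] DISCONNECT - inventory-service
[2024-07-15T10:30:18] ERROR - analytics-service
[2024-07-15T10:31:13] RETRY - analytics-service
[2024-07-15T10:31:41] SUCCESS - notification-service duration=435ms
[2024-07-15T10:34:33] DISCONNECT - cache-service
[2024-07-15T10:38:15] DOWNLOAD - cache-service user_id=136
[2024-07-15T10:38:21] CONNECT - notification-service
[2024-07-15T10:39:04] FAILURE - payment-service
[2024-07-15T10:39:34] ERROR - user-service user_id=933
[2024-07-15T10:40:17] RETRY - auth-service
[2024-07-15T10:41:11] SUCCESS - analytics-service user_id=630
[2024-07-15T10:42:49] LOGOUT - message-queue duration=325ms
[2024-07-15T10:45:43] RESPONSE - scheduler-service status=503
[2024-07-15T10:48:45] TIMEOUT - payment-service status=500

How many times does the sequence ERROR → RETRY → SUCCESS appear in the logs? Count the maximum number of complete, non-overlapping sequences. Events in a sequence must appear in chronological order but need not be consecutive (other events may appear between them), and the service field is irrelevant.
4

To count sequences:

1. Look for pattern: ERROR → RETRY → SUCCESS
2. Greedily scan the log in chronological order, matching each sequence element in turn (ignoring service)
3. Each time the full pattern completes, increment the count and restart matching from the next event
4. Complete non-overlapping sequences found: 4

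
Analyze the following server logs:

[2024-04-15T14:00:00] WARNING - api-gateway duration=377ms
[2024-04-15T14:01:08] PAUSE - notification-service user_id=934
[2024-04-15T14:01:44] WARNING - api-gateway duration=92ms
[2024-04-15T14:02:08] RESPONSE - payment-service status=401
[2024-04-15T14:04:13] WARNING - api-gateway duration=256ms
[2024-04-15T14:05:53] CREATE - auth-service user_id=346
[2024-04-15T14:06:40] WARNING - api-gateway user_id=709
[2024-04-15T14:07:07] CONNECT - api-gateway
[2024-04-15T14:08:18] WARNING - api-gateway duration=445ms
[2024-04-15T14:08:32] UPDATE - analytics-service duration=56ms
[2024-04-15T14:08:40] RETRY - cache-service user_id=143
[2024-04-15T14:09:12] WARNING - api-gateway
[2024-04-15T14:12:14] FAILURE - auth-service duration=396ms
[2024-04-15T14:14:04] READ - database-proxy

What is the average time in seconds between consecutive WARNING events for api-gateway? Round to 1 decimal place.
110.4

To calculate average interval:

1. Find all WARNING events for api-gateway in order
2. Calculate time gaps between consecutive events
3. Compute mean of gaps: 552 / 5 = 110.4 seconds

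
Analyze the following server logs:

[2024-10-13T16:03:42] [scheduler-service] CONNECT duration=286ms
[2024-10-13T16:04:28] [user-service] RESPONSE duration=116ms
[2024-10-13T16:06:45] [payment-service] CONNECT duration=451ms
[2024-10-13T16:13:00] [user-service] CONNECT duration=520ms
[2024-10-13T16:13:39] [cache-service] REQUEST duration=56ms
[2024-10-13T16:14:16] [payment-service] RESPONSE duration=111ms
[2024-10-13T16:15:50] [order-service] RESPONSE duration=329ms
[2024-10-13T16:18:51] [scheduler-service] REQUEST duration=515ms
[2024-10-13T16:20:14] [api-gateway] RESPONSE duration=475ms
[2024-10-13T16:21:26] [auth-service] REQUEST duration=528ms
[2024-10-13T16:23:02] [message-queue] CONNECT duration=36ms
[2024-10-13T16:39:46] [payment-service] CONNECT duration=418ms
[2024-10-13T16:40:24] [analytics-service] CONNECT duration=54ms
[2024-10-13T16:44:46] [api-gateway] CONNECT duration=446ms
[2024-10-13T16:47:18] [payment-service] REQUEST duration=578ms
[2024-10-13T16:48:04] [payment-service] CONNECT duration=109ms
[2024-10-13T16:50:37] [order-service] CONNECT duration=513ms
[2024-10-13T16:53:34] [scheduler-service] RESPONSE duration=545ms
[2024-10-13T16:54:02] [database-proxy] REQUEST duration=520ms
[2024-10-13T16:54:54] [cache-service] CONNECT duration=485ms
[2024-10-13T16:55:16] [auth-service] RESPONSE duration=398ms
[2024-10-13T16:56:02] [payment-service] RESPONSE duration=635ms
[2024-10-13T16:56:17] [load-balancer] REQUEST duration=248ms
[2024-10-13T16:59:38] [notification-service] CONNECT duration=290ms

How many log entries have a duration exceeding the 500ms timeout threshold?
8

To count timeouts:

1. Threshold: 500ms
2. Extract duration from each log entry
3. Count entries where duration > 500
4. Timeout count: 8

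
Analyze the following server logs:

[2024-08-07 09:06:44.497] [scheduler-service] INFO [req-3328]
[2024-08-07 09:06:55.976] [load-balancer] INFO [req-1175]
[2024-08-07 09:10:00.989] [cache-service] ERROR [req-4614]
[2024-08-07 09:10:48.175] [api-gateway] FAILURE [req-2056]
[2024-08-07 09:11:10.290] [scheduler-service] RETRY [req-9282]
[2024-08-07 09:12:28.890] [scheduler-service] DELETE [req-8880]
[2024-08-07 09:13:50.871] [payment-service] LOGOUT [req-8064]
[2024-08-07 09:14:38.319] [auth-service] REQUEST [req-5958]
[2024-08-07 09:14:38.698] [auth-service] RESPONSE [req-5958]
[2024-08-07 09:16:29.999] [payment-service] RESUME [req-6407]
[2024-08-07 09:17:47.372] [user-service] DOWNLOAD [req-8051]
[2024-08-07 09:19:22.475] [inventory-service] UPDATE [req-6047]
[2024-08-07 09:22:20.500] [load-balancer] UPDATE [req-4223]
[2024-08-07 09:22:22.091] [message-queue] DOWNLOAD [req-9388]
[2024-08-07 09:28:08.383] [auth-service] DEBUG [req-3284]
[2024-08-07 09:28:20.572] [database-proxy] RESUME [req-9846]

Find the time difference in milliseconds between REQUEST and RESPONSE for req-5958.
379

To calculate latency:

1. Find REQUEST with id req-5958: 2024-08-07 09:14:38.319
2. Find RESPONSE with id req-5958: 2024-08-07 09:14:38.698
3. Latency: 2024-08-07 09:14:38.698 - 2024-08-07 09:14:38.319 = 379ms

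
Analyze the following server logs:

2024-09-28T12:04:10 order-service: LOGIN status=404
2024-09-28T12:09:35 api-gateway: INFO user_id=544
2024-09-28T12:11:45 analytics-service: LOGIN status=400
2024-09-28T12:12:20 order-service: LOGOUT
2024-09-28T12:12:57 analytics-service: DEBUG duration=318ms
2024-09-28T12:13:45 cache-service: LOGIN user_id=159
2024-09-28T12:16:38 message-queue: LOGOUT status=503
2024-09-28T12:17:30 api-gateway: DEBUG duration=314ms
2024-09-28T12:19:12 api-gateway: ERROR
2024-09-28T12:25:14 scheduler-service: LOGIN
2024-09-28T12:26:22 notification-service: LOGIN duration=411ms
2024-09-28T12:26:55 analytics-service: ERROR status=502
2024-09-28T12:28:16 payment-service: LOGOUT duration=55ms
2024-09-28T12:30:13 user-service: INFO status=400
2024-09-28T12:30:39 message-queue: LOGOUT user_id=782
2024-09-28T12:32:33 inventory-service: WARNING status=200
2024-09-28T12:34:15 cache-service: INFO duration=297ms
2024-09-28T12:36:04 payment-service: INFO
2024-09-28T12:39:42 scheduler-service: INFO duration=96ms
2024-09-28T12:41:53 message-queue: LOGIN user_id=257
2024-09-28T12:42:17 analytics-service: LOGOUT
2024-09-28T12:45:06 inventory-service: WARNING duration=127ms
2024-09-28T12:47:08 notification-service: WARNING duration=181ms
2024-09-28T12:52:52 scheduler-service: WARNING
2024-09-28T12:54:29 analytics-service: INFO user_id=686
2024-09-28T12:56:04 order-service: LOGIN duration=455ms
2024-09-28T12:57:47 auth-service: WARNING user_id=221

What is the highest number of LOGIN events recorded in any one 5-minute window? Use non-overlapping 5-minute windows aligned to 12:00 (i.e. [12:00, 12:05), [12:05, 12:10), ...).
2

To find the burst window:

1. Divide the log period into non-overlapping 5-minute windows starting at 12:00
2. Count LOGIN events in each window
3. Find the window with maximum count
4. Maximum events in a window: 2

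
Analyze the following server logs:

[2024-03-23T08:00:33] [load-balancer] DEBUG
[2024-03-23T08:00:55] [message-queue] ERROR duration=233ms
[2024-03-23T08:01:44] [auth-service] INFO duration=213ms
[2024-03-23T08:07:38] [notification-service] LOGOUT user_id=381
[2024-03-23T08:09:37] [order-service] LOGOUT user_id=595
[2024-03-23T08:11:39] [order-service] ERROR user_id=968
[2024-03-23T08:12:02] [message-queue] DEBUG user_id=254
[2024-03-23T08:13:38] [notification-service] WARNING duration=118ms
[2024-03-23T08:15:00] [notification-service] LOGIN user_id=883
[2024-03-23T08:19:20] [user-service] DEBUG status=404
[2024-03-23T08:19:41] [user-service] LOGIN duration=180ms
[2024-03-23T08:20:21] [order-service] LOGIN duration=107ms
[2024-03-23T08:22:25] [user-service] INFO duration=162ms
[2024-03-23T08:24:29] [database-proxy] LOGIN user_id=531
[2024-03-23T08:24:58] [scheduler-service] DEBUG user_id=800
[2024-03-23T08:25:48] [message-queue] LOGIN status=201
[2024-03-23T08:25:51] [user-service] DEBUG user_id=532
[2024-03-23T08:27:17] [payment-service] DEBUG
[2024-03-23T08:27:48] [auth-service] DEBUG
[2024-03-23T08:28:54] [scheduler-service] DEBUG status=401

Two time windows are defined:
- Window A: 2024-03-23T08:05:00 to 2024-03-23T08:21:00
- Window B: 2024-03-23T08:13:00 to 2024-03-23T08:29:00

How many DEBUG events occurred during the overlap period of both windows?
1

To find overlap events:

1. Window A: 2024-03-23T08:05:00 to 2024-03-23T08:21:00
2. Window B: 2024-03-23T08:13:00 to 2024-03-23T08:29:00
3. Overlap period: 2024-03-23T08:13:00 to 2024-03-23T08:21:00
4. Count DEBUG events in overlap: 1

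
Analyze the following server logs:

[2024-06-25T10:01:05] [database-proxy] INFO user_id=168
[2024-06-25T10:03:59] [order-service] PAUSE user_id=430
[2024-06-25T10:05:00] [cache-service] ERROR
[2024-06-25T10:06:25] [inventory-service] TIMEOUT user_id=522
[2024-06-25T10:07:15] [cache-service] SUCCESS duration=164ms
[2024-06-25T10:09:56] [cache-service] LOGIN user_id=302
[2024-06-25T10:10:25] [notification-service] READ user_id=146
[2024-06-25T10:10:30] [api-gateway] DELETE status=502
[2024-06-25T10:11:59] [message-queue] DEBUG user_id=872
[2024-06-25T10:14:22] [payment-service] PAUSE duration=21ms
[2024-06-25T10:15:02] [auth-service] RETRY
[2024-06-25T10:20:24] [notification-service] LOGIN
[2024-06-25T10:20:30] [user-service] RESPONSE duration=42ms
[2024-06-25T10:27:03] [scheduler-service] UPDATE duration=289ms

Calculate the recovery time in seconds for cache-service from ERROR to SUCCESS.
135

To calculate recovery time:

1. Find ERROR event for cache-service: 2024-06-25T10:05:00
2. Find next SUCCESS event for cache-service: 2024-06-25T10:07:15
3. Recovery time: 2024-06-25T10:07:15 - 2024-06-25T10:05:00 = 135 seconds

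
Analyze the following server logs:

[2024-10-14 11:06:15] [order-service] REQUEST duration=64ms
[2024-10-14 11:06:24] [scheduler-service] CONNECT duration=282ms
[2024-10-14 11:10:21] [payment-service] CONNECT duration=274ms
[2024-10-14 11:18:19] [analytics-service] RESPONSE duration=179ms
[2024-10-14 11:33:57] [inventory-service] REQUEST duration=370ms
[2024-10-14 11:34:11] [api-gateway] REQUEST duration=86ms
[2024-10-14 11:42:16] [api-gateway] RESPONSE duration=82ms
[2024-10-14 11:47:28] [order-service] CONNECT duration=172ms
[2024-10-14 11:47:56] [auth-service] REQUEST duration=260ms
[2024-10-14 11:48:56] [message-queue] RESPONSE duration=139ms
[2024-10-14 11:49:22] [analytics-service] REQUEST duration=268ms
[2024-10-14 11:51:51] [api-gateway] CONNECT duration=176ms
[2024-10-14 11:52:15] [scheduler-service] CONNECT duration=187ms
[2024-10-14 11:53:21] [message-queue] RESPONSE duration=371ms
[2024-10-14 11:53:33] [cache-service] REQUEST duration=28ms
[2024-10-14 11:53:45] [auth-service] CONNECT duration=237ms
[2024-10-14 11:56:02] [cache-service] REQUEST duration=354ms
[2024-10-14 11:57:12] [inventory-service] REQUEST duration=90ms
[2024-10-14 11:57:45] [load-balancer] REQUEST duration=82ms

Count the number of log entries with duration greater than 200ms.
8

To count timeouts:

1. Threshold: 200ms
2. Extract duration from each log entry
3. Count entries where duration > 200
4. Timeout count: 8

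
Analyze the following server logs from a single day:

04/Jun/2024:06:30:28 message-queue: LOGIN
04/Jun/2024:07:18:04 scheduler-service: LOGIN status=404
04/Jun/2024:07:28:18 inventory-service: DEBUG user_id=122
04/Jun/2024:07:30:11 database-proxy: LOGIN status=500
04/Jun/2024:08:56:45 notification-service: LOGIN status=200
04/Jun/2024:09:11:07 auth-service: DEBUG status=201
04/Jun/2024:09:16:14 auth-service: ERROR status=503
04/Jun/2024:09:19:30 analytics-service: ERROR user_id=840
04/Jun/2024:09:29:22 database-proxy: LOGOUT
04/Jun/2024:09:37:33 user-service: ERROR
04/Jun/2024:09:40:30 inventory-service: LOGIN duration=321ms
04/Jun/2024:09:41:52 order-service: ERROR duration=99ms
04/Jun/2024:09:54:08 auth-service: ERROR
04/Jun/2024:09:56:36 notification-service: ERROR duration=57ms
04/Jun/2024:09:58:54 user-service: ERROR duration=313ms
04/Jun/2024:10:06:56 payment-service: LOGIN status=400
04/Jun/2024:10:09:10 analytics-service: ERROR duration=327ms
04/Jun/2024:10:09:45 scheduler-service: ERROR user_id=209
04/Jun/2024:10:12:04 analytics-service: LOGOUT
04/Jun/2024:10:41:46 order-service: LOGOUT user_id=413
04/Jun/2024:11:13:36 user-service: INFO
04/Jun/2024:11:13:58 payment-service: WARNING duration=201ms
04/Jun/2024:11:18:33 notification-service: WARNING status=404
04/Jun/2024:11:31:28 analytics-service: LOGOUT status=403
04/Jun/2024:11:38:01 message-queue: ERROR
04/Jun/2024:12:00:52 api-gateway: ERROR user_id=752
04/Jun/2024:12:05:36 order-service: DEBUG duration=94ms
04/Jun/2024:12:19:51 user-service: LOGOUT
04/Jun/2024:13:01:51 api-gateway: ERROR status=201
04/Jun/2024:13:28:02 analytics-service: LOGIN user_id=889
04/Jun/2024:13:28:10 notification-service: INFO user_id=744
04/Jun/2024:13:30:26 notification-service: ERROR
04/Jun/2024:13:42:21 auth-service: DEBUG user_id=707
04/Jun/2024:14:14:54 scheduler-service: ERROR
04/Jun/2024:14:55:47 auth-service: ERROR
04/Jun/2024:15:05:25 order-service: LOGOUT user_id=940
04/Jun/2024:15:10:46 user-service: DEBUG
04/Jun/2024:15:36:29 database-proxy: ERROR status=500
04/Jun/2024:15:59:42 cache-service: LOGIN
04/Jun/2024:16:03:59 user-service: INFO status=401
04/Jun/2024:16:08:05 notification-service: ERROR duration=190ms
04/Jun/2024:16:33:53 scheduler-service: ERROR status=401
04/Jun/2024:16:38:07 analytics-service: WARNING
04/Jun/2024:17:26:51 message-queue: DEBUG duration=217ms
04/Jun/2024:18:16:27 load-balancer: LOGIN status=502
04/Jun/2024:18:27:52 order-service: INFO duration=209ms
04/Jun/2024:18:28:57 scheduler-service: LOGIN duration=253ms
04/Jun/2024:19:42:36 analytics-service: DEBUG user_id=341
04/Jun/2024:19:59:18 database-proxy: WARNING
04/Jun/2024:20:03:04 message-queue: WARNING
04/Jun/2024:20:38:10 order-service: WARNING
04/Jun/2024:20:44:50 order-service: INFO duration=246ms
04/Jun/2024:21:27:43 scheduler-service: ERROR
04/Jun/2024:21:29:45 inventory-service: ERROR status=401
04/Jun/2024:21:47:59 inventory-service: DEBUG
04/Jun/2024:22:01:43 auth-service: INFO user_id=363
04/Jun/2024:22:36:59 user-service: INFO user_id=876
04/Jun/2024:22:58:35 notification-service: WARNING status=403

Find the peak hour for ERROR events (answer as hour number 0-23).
9

To find the peak hour:

1. Group all ERROR events by hour
2. Count events in each hour
3. Find hour with maximum count
4. Peak hour: 9 (with 7 events)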